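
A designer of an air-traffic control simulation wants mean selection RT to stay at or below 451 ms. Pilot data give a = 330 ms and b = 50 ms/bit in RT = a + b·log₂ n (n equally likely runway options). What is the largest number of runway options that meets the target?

5

50·log₂ n ≤ 451 − 330 = 121, giving log₂ n ≤ 2.4200 and n ≤ 5.352. The largest whole number is 5.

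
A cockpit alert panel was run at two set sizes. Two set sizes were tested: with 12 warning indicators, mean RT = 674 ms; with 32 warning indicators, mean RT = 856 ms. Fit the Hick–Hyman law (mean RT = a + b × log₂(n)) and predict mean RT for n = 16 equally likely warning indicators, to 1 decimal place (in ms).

727.4 ms

Fit slope and intercept:
  b = (856 − 674) / (log₂ 32 − log₂ 12) = 182 / (5 − 3.5850) = 128.618 ms/bit
  a = 674 − 128.618 × 3.5850 = 212.908 ms
Then RT(16) = 212.908 + 128.618 × log₂ 16 = 212.908 + 128.618 × 4 ≈ 727.382 ms.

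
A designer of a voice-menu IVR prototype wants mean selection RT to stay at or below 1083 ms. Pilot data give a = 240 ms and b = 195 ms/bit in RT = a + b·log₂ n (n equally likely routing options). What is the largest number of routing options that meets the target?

195·log₂ n ≤ 1083 − 240 = 843, giving log₂ n ≤ 4.3231 and n ≤ 20.016. The largest whole number is 20.

20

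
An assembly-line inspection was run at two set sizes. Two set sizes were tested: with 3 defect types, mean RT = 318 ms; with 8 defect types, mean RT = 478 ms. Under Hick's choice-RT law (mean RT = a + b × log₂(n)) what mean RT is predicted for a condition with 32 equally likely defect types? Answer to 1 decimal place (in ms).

With log₂ n on the abscissa the relation is linear; from the two conditions:
  b = (478 − 318) / (log₂ 8 − log₂ 3) = 160 / (3 − 1.5850) = 113.071 ms/bit
  a = 318 − 113.071 × 1.5850 = 138.786 ms
Then RT(32) = 138.786 + 113.071 × log₂ 32 = 138.786 + 113.071 × 5 ≈ 704.142 ms.

704.1 ms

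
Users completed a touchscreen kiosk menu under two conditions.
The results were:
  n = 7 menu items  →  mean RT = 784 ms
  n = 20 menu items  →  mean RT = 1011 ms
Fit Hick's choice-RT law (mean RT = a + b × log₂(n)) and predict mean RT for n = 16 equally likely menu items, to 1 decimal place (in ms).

962.8 ms

Solve the two-equation system in a and b:
  b = (1011 − 784) / (log₂ 20 − log₂ 7) = 227 / (4.3219 − 2.8074) = 149.877 ms/bit
  a = 784 − 149.877 × 2.8074 = 363.241 ms
Then RT(16) = 363.241 + 149.877 × log₂ 16 = 363.241 + 149.877 × 4 ≈ 962.750 ms.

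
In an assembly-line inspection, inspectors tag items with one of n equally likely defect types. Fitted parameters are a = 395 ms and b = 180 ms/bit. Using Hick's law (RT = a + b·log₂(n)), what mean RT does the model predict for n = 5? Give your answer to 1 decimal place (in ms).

812.9 ms

log₂(5) = 2.3219 bits, so RT = 395 + 180 × 2.3219 ≈ 812.947 ms.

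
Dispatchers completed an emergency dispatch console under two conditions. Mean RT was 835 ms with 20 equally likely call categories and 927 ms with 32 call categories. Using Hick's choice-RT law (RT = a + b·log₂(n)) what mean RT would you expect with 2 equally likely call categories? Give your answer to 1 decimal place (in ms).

Solve the two-equation system in a and b:
  b = (927 − 835) / (log₂ 32 − log₂ 20) = 92 / (5 − 4.3219) = 135.679 ms/bit
  a = 835 − 135.679 × 4.3219 = 248.606 ms
Then RT(2) = 248.606 + 135.679 × log₂ 2 = 248.606 + 135.679 × 1 ≈ 384.285 ms.

384.3 ms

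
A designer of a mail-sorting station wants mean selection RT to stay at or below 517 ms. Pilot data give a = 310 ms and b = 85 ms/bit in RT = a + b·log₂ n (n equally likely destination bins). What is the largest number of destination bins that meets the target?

5

Information budget: (517 − 310)/85 = 2.4353 bits, so n ≤ 2^2.4353 = 5.409 → at most 5.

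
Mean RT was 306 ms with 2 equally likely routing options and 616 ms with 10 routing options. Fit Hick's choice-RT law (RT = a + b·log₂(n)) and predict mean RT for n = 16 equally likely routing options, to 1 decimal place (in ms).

706.5 ms

RT is linear in log₂ n, so two points fix the line:
  b = (616 − 306) / (log₂ 10 − log₂ 2) = 310 / (3.3219 − 1) = 133.510 ms/bit
  a = 306 − 133.510 × 1 = 172.490 ms
Then RT(16) = 172.490 + 133.510 × log₂ 16 = 172.490 + 133.510 × 4 ≈ 706.529 ms.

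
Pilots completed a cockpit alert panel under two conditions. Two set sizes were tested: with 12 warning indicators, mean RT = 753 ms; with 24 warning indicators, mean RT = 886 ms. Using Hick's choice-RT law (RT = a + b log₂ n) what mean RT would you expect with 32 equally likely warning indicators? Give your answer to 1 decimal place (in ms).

941.2 ms

Fit slope and intercept:
  b = (886 − 753) / (log₂ 24 − log₂ 12) = 133 / (4.5850 − 3.5850) = 133.000 ms/bit
  a = 753 − 133.000 × 3.5850 = 276.200 ms
Then RT(32) = 276.200 + 133.000 × log₂ 32 = 276.200 + 133.000 × 5 ≈ 941.200 ms.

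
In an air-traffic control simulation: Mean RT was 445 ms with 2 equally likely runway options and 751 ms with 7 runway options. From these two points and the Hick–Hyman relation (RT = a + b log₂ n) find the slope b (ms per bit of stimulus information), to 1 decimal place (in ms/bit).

b = (RT₂ − RT₁)/(log₂ n₂ − log₂ n₁) = (751 − 445)/(2.8074 − 1) = 169.308 ms/bit.

169.3 ms/bit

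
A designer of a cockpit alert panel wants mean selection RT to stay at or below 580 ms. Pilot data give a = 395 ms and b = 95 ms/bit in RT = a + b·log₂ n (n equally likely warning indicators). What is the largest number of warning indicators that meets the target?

Set 395 + 95·log₂ n ≤ 580 → log₂ n ≤ (580 − 395)/95 = 1.9474.
So n ≤ 2^1.9474 = 3.857; the largest integer n is 3.

3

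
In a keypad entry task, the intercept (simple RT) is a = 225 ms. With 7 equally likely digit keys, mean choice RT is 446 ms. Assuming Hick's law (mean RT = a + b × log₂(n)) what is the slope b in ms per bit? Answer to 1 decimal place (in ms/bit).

78.7 ms/bit

7 alternatives carry log₂ 7 = 2.8074 bits; the choice cost is 446 − 225 = 221 ms, so b = 221/2.8074 = 78.722 ms/bit.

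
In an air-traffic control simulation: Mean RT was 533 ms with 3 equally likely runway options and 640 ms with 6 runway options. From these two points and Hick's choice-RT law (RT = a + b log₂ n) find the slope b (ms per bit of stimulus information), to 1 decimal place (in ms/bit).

Slope: b = (640 − 533) / (log₂ 6 − log₂ 3) = 107/1.0000 = 107.000 ms/bit.

107.0 ms/bit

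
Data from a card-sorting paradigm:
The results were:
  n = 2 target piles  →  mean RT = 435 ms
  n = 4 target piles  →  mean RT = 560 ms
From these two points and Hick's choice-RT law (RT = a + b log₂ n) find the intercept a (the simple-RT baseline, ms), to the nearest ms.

310 ms

Slope: b = (560 − 435) / (log₂ 4 − log₂ 2) = 125/1.0000 = 125 ms/bit.
Intercept: a = 435 − 125·log₂(2) = 310.000 ms.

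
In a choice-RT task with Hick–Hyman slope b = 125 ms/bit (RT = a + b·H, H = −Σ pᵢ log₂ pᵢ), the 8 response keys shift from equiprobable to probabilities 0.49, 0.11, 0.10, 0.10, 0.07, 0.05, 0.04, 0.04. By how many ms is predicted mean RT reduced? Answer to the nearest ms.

78 ms

The RT saving is b·ΔH. Equiprobable H₀ = log₂(8) = 3.0000 bits; with the given probabilities H = 2.3751 bits.
b·(H₀ − H) = 125 × (3.0000 − 2.3751) = 78.11 ms.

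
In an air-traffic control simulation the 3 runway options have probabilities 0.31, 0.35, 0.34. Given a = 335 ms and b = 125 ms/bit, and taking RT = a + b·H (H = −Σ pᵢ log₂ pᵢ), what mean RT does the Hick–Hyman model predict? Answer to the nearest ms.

533 ms

Entropy contributions −pᵢ log₂ pᵢ: 0.5238, 0.5301, 0.5292; sum H = 1.5831 bits.
RT = a + bH = 335 + 125·1.5831 = 532.88 ms.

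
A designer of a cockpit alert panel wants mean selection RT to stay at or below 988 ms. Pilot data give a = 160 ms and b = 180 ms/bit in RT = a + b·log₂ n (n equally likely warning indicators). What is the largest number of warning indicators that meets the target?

24

Information budget: (988 − 160)/180 = 4.6000 bits, so n ≤ 2^4.6000 = 24.251 → at most 24.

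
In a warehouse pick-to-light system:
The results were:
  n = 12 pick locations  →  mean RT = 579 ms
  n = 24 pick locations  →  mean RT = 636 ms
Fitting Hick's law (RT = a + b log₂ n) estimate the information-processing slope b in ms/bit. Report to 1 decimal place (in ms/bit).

57.0 ms/bit

Slope: b = (636 − 579) / (log₂ 24 − log₂ 12) = 57/1.0000 = 57.000 ms/bit.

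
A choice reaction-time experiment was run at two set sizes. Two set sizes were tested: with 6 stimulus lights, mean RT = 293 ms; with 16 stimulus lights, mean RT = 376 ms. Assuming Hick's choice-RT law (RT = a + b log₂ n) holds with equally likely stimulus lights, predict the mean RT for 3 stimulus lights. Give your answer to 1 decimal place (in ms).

234.3 ms

RT is linear in log₂ n, so two points fix the line:
  b = (376 − 293) / (log₂ 16 − log₂ 6) = 83 / (4 − 2.5850) = 58.656 ms/bit
  a = 293 − 58.656 × 2.5850 = 141.377 ms
Then RT(3) = 141.377 + 58.656 × log₂ 3 = 141.377 + 58.656 × 1.5850 ≈ 234.344 ms.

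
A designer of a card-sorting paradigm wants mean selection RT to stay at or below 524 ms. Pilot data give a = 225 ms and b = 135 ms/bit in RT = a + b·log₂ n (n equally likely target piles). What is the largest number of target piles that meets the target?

4

135·log₂ n ≤ 524 − 225 = 299, giving log₂ n ≤ 2.2148 and n ≤ 4.642. The largest whole number is 4.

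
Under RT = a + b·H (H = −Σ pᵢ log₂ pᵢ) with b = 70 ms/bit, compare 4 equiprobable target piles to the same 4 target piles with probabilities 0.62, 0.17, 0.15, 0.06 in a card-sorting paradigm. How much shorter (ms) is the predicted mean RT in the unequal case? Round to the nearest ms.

Equiprobable entropy H₀ = log₂ 4 = 2.0000 bits.
Skewed entropy H = −Σ pᵢ log₂ pᵢ = 1.5163 bits.
ΔRT = b·(H₀ − H) = 70 × 0.4837 = 33.86 ms.

34 ms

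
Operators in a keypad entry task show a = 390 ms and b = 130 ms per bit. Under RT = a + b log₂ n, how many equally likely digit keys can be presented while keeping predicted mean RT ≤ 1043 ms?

32

130·log₂ n ≤ 1043 − 390 = 653, giving log₂ n ≤ 5.0231 and n ≤ 32.516. The largest whole number is 32.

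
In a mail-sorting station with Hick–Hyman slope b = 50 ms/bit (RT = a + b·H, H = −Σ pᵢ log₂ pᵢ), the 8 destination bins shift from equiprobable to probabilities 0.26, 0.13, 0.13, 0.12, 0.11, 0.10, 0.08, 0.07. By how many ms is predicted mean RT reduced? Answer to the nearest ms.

6 ms

The RT saving is b·ΔH. Equiprobable H₀ = log₂(8) = 3.0000 bits; with the given probabilities H = 2.8802 bits.
b·(H₀ − H) = 50 × (3.0000 − 2.8802) = 5.99 ms.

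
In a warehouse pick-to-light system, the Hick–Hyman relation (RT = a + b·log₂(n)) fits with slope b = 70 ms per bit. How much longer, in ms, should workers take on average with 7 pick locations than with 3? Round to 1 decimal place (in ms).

ΔRT = (a + b log₂ n₂) − (a + b log₂ n₁) = b·(log₂ n₂ − log₂ n₁).
log₂(7) − log₂(3) = 2.8074 − 1.5850 = 1.2224.
ΔRT = 70 × 1.2224 = 85.567 ms.

85.6 ms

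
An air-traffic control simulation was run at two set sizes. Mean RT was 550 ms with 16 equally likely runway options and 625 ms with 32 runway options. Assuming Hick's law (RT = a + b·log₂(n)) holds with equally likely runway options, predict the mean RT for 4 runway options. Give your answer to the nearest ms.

Solve the two-equation system in a and b:
  b = (625 − 550) / (log₂ 32 − log₂ 16) = 75 / (5 − 4) = 75 ms/bit
  a = 550 − 75 × 4 = 250 ms
Then RT(4) = 250 + 75 × log₂ 4 = 250 + 75 × 2 ≈ 400.000 ms.

400 ms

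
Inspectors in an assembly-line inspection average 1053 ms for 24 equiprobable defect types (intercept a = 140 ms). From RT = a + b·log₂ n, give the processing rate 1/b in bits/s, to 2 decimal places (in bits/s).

5.02 bits/s

b = (1053 − 140)/log₂ 24 = 913/4.5850 = 199.129 ms per bit = 0.19913 s/bit; the reciprocal is 5.022 bits/s.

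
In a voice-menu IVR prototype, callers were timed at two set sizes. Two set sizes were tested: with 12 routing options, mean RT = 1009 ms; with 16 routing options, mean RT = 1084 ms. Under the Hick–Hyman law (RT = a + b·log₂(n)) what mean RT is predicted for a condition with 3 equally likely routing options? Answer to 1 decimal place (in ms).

647.6 ms

RT is linear in log₂ n, so two points fix the line:
  b = (1084 − 1009) / (log₂ 16 − log₂ 12) = 75 / (4 − 3.5850) = 180.707 ms/bit
  a = 1009 − 180.707 × 3.5850 = 361.174 ms
Then RT(3) = 361.174 + 180.707 × log₂ 3 = 361.174 + 180.707 × 1.5850 ≈ 647.587 ms.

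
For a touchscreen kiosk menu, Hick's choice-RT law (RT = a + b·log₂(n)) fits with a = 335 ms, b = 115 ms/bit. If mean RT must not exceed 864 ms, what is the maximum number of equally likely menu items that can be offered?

Set 335 + 115·log₂ n ≤ 864 → log₂ n ≤ (864 − 335)/115 = 4.6000.
So n ≤ 2^4.6000 = 24.251; the largest integer n is 24.

24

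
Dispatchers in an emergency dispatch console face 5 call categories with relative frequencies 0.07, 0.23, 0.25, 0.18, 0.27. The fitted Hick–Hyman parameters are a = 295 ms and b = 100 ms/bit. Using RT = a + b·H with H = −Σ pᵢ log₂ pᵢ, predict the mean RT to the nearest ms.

516 ms

H = 0.07·log₂(1/0.07) + 0.23·log₂(1/0.23) + 0.25·log₂(1/0.25) + 0.18·log₂(1/0.18) + 0.27·log₂(1/0.27) = 2.2116 bits.
RT = 295 + 100 × 2.2116 = 516.16 ms.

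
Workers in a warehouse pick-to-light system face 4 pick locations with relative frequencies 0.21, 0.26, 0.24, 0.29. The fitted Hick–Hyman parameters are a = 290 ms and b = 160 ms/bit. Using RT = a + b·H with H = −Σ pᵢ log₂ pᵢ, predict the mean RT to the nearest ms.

H = 0.21·log₂(1/0.21) + 0.26·log₂(1/0.26) + 0.24·log₂(1/0.24) + 0.29·log₂(1/0.29) = 1.9901 bits.
RT = 290 + 160 × 1.9901 = 608.42 ms.

608 ms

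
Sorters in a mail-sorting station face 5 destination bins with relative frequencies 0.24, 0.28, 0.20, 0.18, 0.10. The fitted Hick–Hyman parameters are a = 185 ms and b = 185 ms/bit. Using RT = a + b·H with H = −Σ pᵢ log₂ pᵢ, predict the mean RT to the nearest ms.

601 ms

H = 0.24·log₂(1/0.24) + 0.28·log₂(1/0.28) + 0.20·log₂(1/0.20) + 0.18·log₂(1/0.18) + 0.10·log₂(1/0.10) = 2.2502 bits.
RT = 185 + 185 × 2.2502 = 601.29 ms.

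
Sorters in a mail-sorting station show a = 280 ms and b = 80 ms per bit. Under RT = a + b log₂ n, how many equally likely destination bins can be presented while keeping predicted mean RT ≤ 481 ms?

5

Information budget: (481 − 280)/80 = 2.5125 bits, so n ≤ 2^2.5125 = 5.706 → at most 5.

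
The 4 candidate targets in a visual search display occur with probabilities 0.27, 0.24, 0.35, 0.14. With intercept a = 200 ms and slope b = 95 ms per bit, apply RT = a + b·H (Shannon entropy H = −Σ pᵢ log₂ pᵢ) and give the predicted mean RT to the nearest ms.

383 ms

Entropy contributions −pᵢ log₂ pᵢ: 0.5100, 0.4941, 0.5301, 0.3971; sum H = 1.9314 bits.
RT = a + bH = 200 + 95·1.9314 = 383.48 ms.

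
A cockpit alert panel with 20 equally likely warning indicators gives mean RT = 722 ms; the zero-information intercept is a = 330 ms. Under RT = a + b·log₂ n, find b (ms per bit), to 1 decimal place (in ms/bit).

90.7 ms/bit

log₂(20) = 4.3219 bits.
b = (RT − a)/log₂ n = (722 − 330) / 4.3219 = 90.700 ms/bit.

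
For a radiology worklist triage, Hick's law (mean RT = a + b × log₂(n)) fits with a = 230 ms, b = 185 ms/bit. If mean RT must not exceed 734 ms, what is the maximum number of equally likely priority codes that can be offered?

6

Set 230 + 185·log₂ n ≤ 734 → log₂ n ≤ (734 − 230)/185 = 2.7243.
So n ≤ 2^2.7243 = 6.609; the largest integer n is 6.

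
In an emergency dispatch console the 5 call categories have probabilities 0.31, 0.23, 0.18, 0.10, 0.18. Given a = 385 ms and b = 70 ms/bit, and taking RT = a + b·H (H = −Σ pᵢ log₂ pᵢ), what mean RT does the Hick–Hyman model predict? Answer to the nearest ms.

541 ms

H = 0.31·log₂(1/0.31) + 0.23·log₂(1/0.23) + 0.18·log₂(1/0.18) + 0.10·log₂(1/0.10) + 0.18·log₂(1/0.18) = 2.2343 bits.
RT = 385 + 70 × 2.2343 = 541.40 ms.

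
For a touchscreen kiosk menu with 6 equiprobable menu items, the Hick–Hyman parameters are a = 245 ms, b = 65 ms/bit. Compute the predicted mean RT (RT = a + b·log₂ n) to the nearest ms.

log₂(6) = 2.5850 bits, so RT = 245 + 65 × 2.5850 ≈ 413.023 ms.

413 ms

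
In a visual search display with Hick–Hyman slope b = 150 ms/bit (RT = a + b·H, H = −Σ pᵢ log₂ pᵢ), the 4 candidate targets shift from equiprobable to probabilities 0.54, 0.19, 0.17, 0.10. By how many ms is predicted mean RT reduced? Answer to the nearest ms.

45 ms

Equiprobable entropy H₀ = log₂ 4 = 2.0000 bits.
Skewed entropy H = −Σ pᵢ log₂ pᵢ = 1.7020 bits.
ΔRT = b·(H₀ − H) = 150 × 0.2980 = 44.69 ms.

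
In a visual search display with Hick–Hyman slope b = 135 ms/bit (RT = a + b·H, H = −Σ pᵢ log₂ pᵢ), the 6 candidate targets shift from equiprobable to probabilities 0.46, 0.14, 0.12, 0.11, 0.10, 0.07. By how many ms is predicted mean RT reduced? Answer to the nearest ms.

Equiprobable entropy H₀ = log₂ 6 = 2.5850 bits.
Skewed entropy H = −Σ pᵢ log₂ pᵢ = 2.2305 bits.
ΔRT = b·(H₀ − H) = 135 × 0.3544 = 47.85 ms.

48 ms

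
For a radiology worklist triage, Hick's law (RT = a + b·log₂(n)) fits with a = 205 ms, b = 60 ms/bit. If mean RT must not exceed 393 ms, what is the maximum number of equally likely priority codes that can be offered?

8

Information budget: (393 − 205)/60 = 3.1333 bits, so n ≤ 2^3.1333 = 8.775 → at most 8.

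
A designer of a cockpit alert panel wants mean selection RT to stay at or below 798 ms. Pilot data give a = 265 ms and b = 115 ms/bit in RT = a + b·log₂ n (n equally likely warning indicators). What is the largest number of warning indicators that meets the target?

24

115·log₂ n ≤ 798 − 265 = 533, giving log₂ n ≤ 4.6348 and n ≤ 24.843. The largest whole number is 24.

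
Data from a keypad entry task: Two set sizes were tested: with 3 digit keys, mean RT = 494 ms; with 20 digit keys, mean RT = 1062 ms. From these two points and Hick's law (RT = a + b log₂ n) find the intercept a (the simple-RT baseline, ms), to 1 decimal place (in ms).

Slope: b = (1062 − 494) / (log₂ 20 − log₂ 3) = 568/2.7370 = 207.529 ms/bit.
Intercept: a = 494 − 207.529·log₂(3) = 165.074 ms.

165.1 ms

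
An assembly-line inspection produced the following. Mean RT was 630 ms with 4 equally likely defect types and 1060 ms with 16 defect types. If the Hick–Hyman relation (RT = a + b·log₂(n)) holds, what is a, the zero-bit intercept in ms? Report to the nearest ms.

200 ms

b = (RT₂ − RT₁)/(log₂ n₂ − log₂ n₁) = (1060 − 630)/(4 − 2) = 215 ms/bit.
a = RT₁ − b·log₂ n₁ = 630 − 215 × 2 = 200.000 ms.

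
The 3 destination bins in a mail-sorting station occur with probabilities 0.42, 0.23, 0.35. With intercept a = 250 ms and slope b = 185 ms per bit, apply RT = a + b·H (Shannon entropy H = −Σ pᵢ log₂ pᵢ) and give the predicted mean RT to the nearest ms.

536 ms

Entropy contributions −pᵢ log₂ pᵢ: 0.5256, 0.4877, 0.5301; sum H = 1.5434 bits.
RT = a + bH = 250 + 185·1.5434 = 535.53 ms.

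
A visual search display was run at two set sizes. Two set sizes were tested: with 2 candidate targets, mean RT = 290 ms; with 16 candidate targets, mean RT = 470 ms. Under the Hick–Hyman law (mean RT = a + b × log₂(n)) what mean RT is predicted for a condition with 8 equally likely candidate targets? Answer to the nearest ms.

Solve the two-equation system in a and b:
  b = (470 − 290) / (log₂ 16 − log₂ 2) = 180 / (4 − 1) = 60 ms/bit
  a = 290 − 60 × 1 = 230 ms
Then RT(8) = 230 + 60 × log₂ 8 = 230 + 60 × 3 ≈ 410.000 ms.

410 ms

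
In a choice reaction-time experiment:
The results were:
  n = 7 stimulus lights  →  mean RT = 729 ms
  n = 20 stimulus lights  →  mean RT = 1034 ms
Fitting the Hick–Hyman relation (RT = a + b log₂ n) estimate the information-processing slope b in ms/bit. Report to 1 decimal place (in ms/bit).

The slope on a log₂ axis is (1034 − 729) / (4.3219 − 2.8074) = 201.377 ms/bit.

201.4 ms/bit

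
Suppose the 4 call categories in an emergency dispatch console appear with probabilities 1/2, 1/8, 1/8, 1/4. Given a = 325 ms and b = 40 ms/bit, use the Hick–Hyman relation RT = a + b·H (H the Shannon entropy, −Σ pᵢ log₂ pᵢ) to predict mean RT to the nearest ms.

H = −Σ pᵢ log₂ pᵢ = 0.5·1 + 0.125·3 + 0.125·3 + 0.25·2 = 1.750 bits.
RT = 325 + 40 × 1.750 = 395.00 ms.

395 ms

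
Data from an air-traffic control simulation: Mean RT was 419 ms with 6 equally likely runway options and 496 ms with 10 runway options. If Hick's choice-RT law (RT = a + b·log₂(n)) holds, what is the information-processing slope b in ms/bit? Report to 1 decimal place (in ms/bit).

The slope on a log₂ axis is (496 − 419) / (3.3219 − 2.5850) = 104.482 ms/bit.

104.5 ms/bit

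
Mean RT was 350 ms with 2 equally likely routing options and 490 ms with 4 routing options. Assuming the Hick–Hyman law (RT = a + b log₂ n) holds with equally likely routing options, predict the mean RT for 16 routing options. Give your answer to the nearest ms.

770 ms

With log₂ n on the abscissa the relation is linear; from the two conditions:
  b = (490 − 350) / (log₂ 4 − log₂ 2) = 140 / (2 − 1) = 140 ms/bit
  a = 350 − 140 × 1 = 210 ms
Then RT(16) = 210 + 140 × log₂ 16 = 210 + 140 × 4 ≈ 770.000 ms.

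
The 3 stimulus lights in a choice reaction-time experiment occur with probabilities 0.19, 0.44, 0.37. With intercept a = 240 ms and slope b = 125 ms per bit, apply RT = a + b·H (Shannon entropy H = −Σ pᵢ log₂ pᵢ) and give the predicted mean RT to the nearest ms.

428 ms

H = 0.19·log₂(1/0.19) + 0.44·log₂(1/0.44) + 0.37·log₂(1/0.37) = 1.5071 bits.
RT = 240 + 125 × 1.5071 = 428.39 ms.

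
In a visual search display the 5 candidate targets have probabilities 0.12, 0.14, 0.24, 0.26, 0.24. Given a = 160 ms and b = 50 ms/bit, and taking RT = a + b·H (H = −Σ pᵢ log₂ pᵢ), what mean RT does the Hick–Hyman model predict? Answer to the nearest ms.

273 ms

H = 0.12·log₂(1/0.12) + 0.14·log₂(1/0.14) + 0.24·log₂(1/0.24) + 0.26·log₂(1/0.26) + 0.24·log₂(1/0.24) = 2.2577 bits.
RT = 160 + 50 × 2.2577 = 272.89 ms.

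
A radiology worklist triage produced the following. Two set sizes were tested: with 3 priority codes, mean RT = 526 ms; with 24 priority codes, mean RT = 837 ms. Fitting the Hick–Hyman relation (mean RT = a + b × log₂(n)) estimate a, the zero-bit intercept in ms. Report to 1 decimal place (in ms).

b = (RT₂ − RT₁)/(log₂ n₂ − log₂ n₁) = (837 − 526)/(4.5850 − 1.5850) = 103.667 ms/bit.
a = RT₁ − b·log₂ n₁ = 526 − 103.667 × 1.5850 = 361.692 ms.

361.7 ms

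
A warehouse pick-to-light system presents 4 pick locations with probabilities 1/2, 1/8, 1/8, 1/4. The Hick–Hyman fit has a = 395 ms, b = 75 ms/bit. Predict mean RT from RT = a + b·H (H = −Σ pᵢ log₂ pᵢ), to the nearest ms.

Each term −pᵢ log₂ pᵢ: 0.5·1 + 0.125·3 + 0.125·3 + 0.25·2; summed, H = 1.750 bits.
Mean RT = a + bH = 395 + 75·1.750 = 526.25 ms.

526 ms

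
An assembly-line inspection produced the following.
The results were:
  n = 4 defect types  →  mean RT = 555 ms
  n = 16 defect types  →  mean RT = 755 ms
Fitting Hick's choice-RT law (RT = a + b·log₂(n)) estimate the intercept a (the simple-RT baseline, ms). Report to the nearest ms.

355 ms

The slope on a log₂ axis is (755 − 555) / (4 − 2) = 100 ms/bit.
Intercept: a = 555 − 100·log₂(4) = 355.000 ms.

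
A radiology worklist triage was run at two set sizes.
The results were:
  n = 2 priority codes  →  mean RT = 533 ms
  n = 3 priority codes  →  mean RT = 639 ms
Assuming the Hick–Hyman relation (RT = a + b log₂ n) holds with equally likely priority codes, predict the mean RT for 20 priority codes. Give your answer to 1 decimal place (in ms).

Solve the two-equation system in a and b:
  b = (639 − 533) / (log₂ 3 − log₂ 2) = 106 / (1.5850 − 1) = 181.208 ms/bit
  a = 533 − 181.208 × 1 = 351.792 ms
Then RT(20) = 351.792 + 181.208 × log₂ 20 = 351.792 + 181.208 × 4.3219 ≈ 1134.961 ms.

1135.0 ms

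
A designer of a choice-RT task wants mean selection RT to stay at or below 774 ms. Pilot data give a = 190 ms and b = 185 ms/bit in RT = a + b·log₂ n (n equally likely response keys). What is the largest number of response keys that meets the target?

8

Set 190 + 185·log₂ n ≤ 774 → log₂ n ≤ (774 − 190)/185 = 3.1568.
So n ≤ 2^3.1568 = 8.918; the largest integer n is 8.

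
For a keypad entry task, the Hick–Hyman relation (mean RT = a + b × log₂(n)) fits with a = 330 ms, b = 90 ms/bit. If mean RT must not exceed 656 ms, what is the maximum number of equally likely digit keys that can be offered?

Set 330 + 90·log₂ n ≤ 656 → log₂ n ≤ (656 − 330)/90 = 3.6222.
So n ≤ 2^3.6222 = 12.314; the largest integer n is 12.

12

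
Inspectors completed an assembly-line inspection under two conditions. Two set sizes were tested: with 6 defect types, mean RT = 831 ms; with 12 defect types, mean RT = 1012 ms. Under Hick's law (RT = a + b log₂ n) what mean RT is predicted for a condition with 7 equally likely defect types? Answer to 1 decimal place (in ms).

871.3 ms

Fit slope and intercept:
  b = (1012 − 831) / (log₂ 12 − log₂ 6) = 181 / (3.5850 − 2.5850) = 181.000 ms/bit
  a = 831 − 181.000 × 2.5850 = 363.122 ms
Then RT(7) = 363.122 + 181.000 × log₂ 7 = 363.122 + 181.000 × 2.8074 ≈ 871.253 ms.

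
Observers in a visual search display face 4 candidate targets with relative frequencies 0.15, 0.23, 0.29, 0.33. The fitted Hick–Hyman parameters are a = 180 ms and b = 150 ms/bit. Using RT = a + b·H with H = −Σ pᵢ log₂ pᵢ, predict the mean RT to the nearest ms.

472 ms

Entropy contributions −pᵢ log₂ pᵢ: 0.4105, 0.4877, 0.5179, 0.5278; sum H = 1.9439 bits.
RT = a + bH = 180 + 150·1.9439 = 471.59 ms.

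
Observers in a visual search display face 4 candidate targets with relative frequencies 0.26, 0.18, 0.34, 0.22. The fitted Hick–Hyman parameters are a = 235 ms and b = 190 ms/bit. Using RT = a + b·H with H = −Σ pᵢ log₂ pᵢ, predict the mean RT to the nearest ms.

607 ms

H = 0.26·log₂(1/0.26) + 0.18·log₂(1/0.18) + 0.34·log₂(1/0.34) + 0.22·log₂(1/0.22) = 1.9603 bits.
RT = 235 + 190 × 1.9603 = 607.47 ms.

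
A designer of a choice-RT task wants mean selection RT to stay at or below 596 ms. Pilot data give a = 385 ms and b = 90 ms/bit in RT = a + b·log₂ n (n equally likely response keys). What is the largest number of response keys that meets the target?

5

Set 385 + 90·log₂ n ≤ 596 → log₂ n ≤ (596 − 385)/90 = 2.3444.
So n ≤ 2^2.3444 = 5.079; the largest integer n is 5.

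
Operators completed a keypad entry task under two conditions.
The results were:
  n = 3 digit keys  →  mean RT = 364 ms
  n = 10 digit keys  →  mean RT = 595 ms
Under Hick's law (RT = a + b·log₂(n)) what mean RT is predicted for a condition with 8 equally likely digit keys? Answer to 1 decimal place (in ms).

552.2 ms

Solve the two-equation system in a and b:
  b = (595 − 364) / (log₂ 10 − log₂ 3) = 231 / (3.3219 − 1.5850) = 132.991 ms/bit
  a = 364 − 132.991 × 1.5850 = 153.215 ms
Then RT(8) = 153.215 + 132.991 × log₂ 8 = 153.215 + 132.991 × 3 ≈ 552.187 ms.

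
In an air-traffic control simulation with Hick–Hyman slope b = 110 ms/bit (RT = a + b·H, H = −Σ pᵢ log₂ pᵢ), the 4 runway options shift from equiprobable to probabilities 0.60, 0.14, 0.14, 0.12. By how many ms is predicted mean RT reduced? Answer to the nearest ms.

44 ms

The RT saving is b·ΔH. Equiprobable H₀ = log₂(4) = 2.0000 bits; with the given probabilities H = 1.6035 bits.
b·(H₀ − H) = 110 × (2.0000 − 1.6035) = 43.62 ms.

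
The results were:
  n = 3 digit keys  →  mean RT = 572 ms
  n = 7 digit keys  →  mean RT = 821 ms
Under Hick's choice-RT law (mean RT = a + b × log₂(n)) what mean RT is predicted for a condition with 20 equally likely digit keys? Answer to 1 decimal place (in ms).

1129.5 ms

Fit slope and intercept:
  b = (821 − 572) / (log₂ 7 − log₂ 3) = 249 / (2.8074 − 1.5850) = 203.699 ms/bit
  a = 572 − 203.699 × 1.5850 = 249.145 ms
Then RT(20) = 249.145 + 203.699 × log₂ 20 = 249.145 + 203.699 × 4.3219 ≈ 1129.517 ms.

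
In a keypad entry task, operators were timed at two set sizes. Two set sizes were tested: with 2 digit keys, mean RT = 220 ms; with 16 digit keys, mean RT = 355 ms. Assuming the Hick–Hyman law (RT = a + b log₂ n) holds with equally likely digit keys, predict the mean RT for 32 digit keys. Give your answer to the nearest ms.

Solve the two-equation system in a and b:
  b = (355 − 220) / (log₂ 16 − log₂ 2) = 135 / (4 − 1) = 45 ms/bit
  a = 220 − 45 × 1 = 175 ms
Then RT(32) = 175 + 45 × log₂ 32 = 175 + 45 × 5 ≈ 400.000 ms.

400 ms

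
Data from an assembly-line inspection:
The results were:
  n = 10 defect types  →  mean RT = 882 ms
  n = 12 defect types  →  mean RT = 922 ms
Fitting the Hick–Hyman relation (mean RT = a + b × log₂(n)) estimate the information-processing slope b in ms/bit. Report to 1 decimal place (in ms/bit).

152.1 ms/bit

The slope on a log₂ axis is (922 − 882) / (3.5850 − 3.3219) = 152.071 ms/bit.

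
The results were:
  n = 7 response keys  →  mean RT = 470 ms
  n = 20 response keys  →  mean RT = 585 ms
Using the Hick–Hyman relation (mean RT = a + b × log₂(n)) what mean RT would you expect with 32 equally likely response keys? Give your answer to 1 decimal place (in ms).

636.5 ms

With log₂ n on the abscissa the relation is linear; from the two conditions:
  b = (585 − 470) / (log₂ 20 − log₂ 7) = 115 / (4.3219 − 2.8074) = 75.929 ms/bit
  a = 470 − 75.929 × 2.8074 = 256.840 ms
Then RT(32) = 256.840 + 75.929 × log₂ 32 = 256.840 + 75.929 × 5 ≈ 636.485 ms.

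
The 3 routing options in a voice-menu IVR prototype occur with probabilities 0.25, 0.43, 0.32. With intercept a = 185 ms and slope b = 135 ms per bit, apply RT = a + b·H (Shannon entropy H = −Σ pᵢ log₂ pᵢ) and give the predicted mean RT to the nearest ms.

394 ms

Entropy contributions −pᵢ log₂ pᵢ: 0.5000, 0.5236, 0.5260; sum H = 1.5496 bits.
RT = a + bH = 185 + 135·1.5496 = 394.20 ms.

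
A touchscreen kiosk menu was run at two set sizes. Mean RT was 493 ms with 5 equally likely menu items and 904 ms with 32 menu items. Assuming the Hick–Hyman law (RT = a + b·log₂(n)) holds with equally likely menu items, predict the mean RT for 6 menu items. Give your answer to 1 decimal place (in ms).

Fit slope and intercept:
  b = (904 − 493) / (log₂ 32 − log₂ 5) = 411 / (5 − 2.3219) = 153.469 ms/bit
  a = 493 − 153.469 × 2.3219 = 136.657 ms
Then RT(6) = 136.657 + 153.469 × log₂ 6 = 136.657 + 153.469 × 2.5850 ≈ 533.368 ms.

533.4 ms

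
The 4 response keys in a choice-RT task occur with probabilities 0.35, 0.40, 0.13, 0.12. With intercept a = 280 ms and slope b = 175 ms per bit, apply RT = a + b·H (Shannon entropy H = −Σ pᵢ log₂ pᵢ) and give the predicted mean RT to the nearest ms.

H = 0.35·log₂(1/0.35) + 0.40·log₂(1/0.40) + 0.13·log₂(1/0.13) + 0.12·log₂(1/0.12) = 1.8086 bits.
RT = 280 + 175 × 1.8086 = 596.50 ms.

597 ms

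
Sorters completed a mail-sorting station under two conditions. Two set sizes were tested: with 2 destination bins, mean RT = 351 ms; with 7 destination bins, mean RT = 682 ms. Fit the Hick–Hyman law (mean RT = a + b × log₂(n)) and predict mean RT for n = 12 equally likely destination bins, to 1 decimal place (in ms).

824.4 ms

Fit slope and intercept:
  b = (682 − 351) / (log₂ 7 − log₂ 2) = 331 / (2.8074 − 1) = 183.141 ms/bit
  a = 351 − 183.141 × 1 = 167.859 ms
Then RT(12) = 167.859 + 183.141 × log₂ 12 = 167.859 + 183.141 × 3.5850 ≈ 824.411 ms.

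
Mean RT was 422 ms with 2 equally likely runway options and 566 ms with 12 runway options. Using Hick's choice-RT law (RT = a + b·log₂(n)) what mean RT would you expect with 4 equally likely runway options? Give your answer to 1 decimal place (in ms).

Fit slope and intercept:
  b = (566 − 422) / (log₂ 12 − log₂ 2) = 144 / (3.5850 − 1) = 55.707 ms/bit
  a = 422 − 55.707 × 1 = 366.293 ms
Then RT(4) = 366.293 + 55.707 × log₂ 4 = 366.293 + 55.707 × 2 ≈ 477.707 ms.

477.7 ms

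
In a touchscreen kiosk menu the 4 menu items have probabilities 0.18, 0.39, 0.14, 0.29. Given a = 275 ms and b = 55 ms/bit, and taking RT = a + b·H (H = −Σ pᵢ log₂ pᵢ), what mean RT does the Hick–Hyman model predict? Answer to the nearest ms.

379 ms

Entropy contributions −pᵢ log₂ pᵢ: 0.4453, 0.5298, 0.3971, 0.5179; sum H = 1.8901 bits.
RT = a + bH = 275 + 55·1.8901 = 378.96 ms.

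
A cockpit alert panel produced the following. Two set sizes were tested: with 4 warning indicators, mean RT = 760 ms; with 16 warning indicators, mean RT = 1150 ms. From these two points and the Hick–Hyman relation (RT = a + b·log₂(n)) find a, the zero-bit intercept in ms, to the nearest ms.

370 ms

The slope on a log₂ axis is (1150 − 760) / (4 − 2) = 195 ms/bit.
Intercept: a = 760 − 195·log₂(4) = 370.000 ms.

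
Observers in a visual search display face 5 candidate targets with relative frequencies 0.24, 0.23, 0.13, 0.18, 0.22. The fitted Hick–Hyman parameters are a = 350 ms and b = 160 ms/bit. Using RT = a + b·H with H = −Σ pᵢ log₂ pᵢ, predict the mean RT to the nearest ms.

Entropy contributions −pᵢ log₂ pᵢ: 0.4941, 0.4877, 0.3826, 0.4453, 0.4806; sum H = 2.2903 bits.
RT = a + bH = 350 + 160·2.2903 = 716.45 ms.

716 ms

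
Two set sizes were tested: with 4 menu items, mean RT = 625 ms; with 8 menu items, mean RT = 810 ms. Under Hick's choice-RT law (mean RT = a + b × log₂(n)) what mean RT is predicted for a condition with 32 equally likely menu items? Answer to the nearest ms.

With log₂ n on the abscissa the relation is linear; from the two conditions:
  b = (810 − 625) / (log₂ 8 − log₂ 4) = 185 / (3 − 2) = 185 ms/bit
  a = 625 − 185 × 2 = 255 ms
Then RT(32) = 255 + 185 × log₂ 32 = 255 + 185 × 5 ≈ 1180.000 ms.

1180 ms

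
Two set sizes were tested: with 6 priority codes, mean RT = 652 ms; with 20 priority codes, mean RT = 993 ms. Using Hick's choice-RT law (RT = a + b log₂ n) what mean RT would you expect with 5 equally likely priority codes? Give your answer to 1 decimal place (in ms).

600.4 ms

RT is linear in log₂ n, so two points fix the line:
  b = (993 − 652) / (log₂ 20 − log₂ 6) = 341 / (4.3219 − 2.5850) = 196.319 ms/bit
  a = 652 − 196.319 × 2.5850 = 144.522 ms
Then RT(5) = 144.522 + 196.319 × log₂ 5 = 144.522 + 196.319 × 2.3219 ≈ 600.361 ms.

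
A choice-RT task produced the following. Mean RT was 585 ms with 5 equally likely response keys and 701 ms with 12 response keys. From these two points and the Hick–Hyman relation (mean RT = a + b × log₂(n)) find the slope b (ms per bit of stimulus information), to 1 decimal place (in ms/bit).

91.8 ms/bit

The slope on a log₂ axis is (701 − 585) / (3.5850 − 2.3219) = 91.842 ms/bit.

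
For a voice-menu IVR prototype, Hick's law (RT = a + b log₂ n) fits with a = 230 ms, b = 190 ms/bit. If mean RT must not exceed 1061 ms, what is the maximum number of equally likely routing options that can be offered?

20

Set 230 + 190·log₂ n ≤ 1061 → log₂ n ≤ (1061 − 230)/190 = 4.3737.
So n ≤ 2^4.3737 = 20.731; the largest integer n is 20.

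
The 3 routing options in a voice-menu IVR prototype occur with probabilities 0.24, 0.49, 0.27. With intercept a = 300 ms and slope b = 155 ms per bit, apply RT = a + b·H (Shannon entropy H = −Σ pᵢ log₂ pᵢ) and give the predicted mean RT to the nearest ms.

534 ms

Entropy contributions −pᵢ log₂ pᵢ: 0.4941, 0.5043, 0.5100; sum H = 1.5084 bits.
RT = a + bH = 300 + 155·1.5084 = 533.81 ms.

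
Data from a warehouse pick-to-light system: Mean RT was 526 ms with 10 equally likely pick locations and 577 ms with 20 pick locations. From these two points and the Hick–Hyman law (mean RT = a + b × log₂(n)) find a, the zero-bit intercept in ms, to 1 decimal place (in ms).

The slope on a log₂ axis is (577 − 526) / (4.3219 − 3.3219) = 51.000 ms/bit.
a = RT₁ − b·log₂ n₁ = 526 − 51.000 × 3.3219 = 356.582 ms.

356.6 ms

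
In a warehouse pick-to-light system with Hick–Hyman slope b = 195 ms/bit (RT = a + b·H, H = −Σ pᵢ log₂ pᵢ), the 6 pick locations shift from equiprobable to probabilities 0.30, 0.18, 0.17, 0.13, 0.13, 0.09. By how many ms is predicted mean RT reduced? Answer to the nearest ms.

21 ms

Equiprobable entropy H₀ = log₂ 6 = 2.5850 bits.
Skewed entropy H = −Σ pᵢ log₂ pᵢ = 2.4789 bits.
ΔRT = b·(H₀ − H) = 195 × 0.1060 = 20.68 ms.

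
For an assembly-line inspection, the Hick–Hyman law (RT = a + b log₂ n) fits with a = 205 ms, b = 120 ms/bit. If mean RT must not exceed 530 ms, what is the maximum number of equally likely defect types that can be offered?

6

120·log₂ n ≤ 530 − 205 = 325, giving log₂ n ≤ 2.7083 and n ≤ 6.536. The largest whole number is 6.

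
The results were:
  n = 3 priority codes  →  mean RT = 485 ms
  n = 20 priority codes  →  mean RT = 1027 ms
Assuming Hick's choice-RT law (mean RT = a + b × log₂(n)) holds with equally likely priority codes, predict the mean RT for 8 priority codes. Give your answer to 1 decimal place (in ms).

765.2 ms

Fit slope and intercept:
  b = (1027 − 485) / (log₂ 20 − log₂ 3) = 542 / (4.3219 − 1.5850) = 198.030 ms/bit
  a = 485 − 198.030 × 1.5850 = 171.131 ms
Then RT(8) = 171.131 + 198.030 × log₂ 8 = 171.131 + 198.030 × 3 ≈ 765.219 ms.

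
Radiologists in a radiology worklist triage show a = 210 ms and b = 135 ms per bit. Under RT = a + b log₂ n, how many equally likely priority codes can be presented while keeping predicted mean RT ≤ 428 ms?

Information budget: (428 − 210)/135 = 1.6148 bits, so n ≤ 2^1.6148 = 3.063 → at most 3.

3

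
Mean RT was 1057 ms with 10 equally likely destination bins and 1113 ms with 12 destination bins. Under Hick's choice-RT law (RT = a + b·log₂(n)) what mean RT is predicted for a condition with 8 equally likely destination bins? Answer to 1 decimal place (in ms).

Solve the two-equation system in a and b:
  b = (1113 − 1057) / (log₂ 12 − log₂ 10) = 56 / (3.5850 − 3.3219) = 212.900 ms/bit
  a = 1057 − 212.900 × 3.3219 = 349.762 ms
Then RT(8) = 349.762 + 212.900 × log₂ 8 = 349.762 + 212.900 × 3 ≈ 988.462 ms.

988.5 ms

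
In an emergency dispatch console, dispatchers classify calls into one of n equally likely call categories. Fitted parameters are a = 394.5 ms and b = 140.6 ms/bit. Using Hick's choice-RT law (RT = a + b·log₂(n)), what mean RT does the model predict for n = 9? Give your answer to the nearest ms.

840 ms

log₂(9) = 3.1699 bits, so RT = 394.5 + 140.6 × 3.1699 ≈ 840.191 ms.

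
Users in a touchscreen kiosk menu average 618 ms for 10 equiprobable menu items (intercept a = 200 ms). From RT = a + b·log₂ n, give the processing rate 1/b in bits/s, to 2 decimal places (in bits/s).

Choice component = 618 − 200 = 418 ms over log₂(10) = 3.3219 bits.
b = 418 / 3.3219 = 125.831 ms/bit, so 1/b = 7.947 bits/s.

7.95 bits/s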